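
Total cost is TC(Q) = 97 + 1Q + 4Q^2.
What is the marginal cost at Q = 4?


MC = dTC/dQ = 1 + 2*4*Q
At Q = 4:
MC = 1 + 8*4
MC = 1 + 32 = 33

33


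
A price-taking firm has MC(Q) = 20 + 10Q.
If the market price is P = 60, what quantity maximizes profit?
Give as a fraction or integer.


In perfect competition, profit is maximized where P = MC.
60 = 20 + 10Q
40 = 10Q
Q* = 40/10 = 4

4


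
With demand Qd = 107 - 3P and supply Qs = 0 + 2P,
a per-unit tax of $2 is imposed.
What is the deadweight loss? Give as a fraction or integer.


Pre-tax equilibrium quantity: Q* = 214/5
Post-tax equilibrium quantity: Q_tax = 202/5
Reduction in quantity: Q* - Q_tax = 12/5
DWL = (1/2) * tax * (Q* - Q_tax)
DWL = (1/2) * 2 * 12/5 = 12/5

12/5


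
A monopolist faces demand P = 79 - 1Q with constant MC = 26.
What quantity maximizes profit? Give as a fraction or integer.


TR = P*Q = (79 - 1Q)Q = 79Q - 1Q^2
MR = dTR/dQ = 79 - 2Q
Set MR = MC:
79 - 2Q = 26
53 = 2Q
Q* = 53/2 = 53/2

53/2


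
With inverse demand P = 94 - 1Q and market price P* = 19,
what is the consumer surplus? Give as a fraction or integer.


Maximum willingness to pay (at Q=0): P_max = 94
Quantity demanded at P* = 19:
Q* = (94 - 19)/1 = 75
CS = (1/2) * Q* * (P_max - P*)
CS = (1/2) * 75 * (94 - 19)
CS = (1/2) * 75 * 75 = 5625/2

5625/2


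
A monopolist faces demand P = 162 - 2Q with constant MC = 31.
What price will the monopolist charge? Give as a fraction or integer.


MR = 162 - 4Q
Set MR = MC: 162 - 4Q = 31
Q* = 131/4
Substitute into demand:
P* = 162 - 2*131/4 = 193/2

193/2


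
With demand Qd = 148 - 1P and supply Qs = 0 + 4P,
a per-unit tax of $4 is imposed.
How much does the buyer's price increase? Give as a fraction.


With a per-unit tax, the buyer's price increase depends on relative slopes.
Supply slope: d = 4, Demand slope: b = 1
Buyer's price increase = d * tax / (b + d)
= 4 * 4 / (1 + 4)
= 16 / 5 = 16/5

16/5


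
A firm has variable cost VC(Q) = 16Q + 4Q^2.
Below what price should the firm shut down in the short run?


AVC(Q) = VC(Q)/Q = 16 + 4Q
AVC is increasing in Q, so minimum AVC is at Q -> 0+.
Min AVC = 16
The firm should shut down if P < 16.

16


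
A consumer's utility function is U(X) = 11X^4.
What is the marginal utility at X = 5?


MU = dU/dX = 11*4*X^(4-1)
MU = 44*X^3
At X = 5:
MU = 44 * 5^3
MU = 44 * 125 = 5500

5500


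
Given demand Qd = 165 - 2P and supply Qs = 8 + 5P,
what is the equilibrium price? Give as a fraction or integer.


At equilibrium, Qd = Qs.
165 - 2P = 8 + 5P
165 - 8 = 2P + 5P
157 = 7P
P* = 157/7 = 157/7

157/7


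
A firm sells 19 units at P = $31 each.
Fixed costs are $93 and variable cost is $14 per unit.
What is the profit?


Total Revenue = P * Q = 31 * 19 = $589
Total Cost = FC + VC*Q = 93 + 14*19 = $359
Profit = TR - TC = 589 - 359 = $230

$230


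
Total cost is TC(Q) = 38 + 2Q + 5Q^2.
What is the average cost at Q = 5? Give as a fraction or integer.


TC(5) = 38 + 2*5 + 5*5^2
TC(5) = 38 + 10 + 125 = 173
AC = TC/Q = 173/5 = 173/5

173/5


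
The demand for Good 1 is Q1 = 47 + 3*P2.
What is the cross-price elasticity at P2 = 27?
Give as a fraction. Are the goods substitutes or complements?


dQ1/dP2 = 3
At P2 = 27: Q1 = 47 + 3*27 = 128
Exy = (dQ1/dP2)(P2/Q1) = 3 * 27 / 128 = 81/128
Since Exy > 0, the goods are substitutes.

81/128 (substitutes)


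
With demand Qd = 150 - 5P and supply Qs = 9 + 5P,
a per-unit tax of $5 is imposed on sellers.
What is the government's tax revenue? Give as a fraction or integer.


With tax on sellers, new supply: Qs' = 9 + 5(P - 5)
= 5P - 16
New equilibrium quantity:
Q_new = 67
Tax revenue = tax * Q_new = 5 * 67 = 335

335


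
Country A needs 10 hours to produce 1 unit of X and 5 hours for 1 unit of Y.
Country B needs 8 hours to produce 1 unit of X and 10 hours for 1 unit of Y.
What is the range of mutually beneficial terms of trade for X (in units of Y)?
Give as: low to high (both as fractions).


Opportunity cost of X for Country A = hours_X / hours_Y = 10/5 = 2 units of Y
Opportunity cost of X for Country B = hours_X / hours_Y = 8/10 = 4/5 units of Y
Terms of trade must be between the two opportunity costs.
Range: 4/5 to 2

4/5 to 2


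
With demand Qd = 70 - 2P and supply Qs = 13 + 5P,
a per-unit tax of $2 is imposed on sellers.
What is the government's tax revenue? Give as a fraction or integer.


With tax on sellers, new supply: Qs' = 13 + 5(P - 2)
= 3 + 5P
New equilibrium quantity:
Q_new = 356/7
Tax revenue = tax * Q_new = 2 * 356/7 = 712/7

712/7


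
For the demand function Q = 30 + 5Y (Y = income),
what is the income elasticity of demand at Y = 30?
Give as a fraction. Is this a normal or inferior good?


dQ/dY = 5
At Y = 30: Q = 30 + 5*30 = 180
Ey = (dQ/dY)(Y/Q) = 5 * 30 / 180 = 5/6
Since Ey > 0, this is a normal good.

5/6 (normal good)


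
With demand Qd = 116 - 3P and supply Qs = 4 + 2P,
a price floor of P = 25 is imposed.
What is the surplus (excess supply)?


At P = 25:
Qd = 116 - 3*25 = 41
Qs = 4 + 2*25 = 54
Surplus = Qs - Qd = 54 - 41 = 13

13


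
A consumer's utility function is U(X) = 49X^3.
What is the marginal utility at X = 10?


MU = dU/dX = 49*3*X^(3-1)
MU = 147*X^2
At X = 10:
MU = 147 * 10^2
MU = 147 * 100 = 14700

14700


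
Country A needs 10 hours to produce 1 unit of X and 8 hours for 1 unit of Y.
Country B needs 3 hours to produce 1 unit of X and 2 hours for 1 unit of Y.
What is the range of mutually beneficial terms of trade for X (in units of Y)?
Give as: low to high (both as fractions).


Opportunity cost of X for Country A = hours_X / hours_Y = 10/8 = 5/4 units of Y
Opportunity cost of X for Country B = hours_X / hours_Y = 3/2 = 3/2 units of Y
Terms of trade must be between the two opportunity costs.
Range: 5/4 to 3/2

5/4 to 3/2


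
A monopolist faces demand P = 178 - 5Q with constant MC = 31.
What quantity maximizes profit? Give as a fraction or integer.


TR = P*Q = (178 - 5Q)Q = 178Q - 5Q^2
MR = dTR/dQ = 178 - 10Q
Set MR = MC:
178 - 10Q = 31
147 = 10Q
Q* = 147/10 = 147/10

147/10


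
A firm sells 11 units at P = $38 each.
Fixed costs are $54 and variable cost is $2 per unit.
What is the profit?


Total Revenue = P * Q = 38 * 11 = $418
Total Cost = FC + VC*Q = 54 + 2*11 = $76
Profit = TR - TC = 418 - 76 = $342

$342


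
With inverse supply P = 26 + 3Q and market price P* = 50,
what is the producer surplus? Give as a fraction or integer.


Minimum supply price (at Q=0): P_min = 26
Quantity supplied at P* = 50:
Q* = (50 - 26)/3 = 8
PS = (1/2) * Q* * (P* - P_min)
PS = (1/2) * 8 * (50 - 26)
PS = (1/2) * 8 * 24 = 96

96


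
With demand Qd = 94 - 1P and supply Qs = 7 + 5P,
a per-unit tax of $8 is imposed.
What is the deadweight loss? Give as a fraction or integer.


Pre-tax equilibrium quantity: Q* = 159/2
Post-tax equilibrium quantity: Q_tax = 437/6
Reduction in quantity: Q* - Q_tax = 20/3
DWL = (1/2) * tax * (Q* - Q_tax)
DWL = (1/2) * 8 * 20/3 = 80/3

80/3


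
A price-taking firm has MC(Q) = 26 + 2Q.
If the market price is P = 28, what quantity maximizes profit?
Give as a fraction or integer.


In perfect competition, profit is maximized where P = MC.
28 = 26 + 2Q
2 = 2Q
Q* = 2/2 = 1

1


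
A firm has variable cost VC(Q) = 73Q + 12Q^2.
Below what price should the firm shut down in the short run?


AVC(Q) = VC(Q)/Q = 73 + 12Q
AVC is increasing in Q, so minimum AVC is at Q -> 0+.
Min AVC = 73
The firm should shut down if P < 73.

73


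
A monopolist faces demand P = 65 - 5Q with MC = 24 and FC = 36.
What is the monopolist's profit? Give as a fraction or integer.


MR = MC: 65 - 10Q = 24
Q* = 41/10
P* = 65 - 5*41/10 = 89/2
Profit = (P* - MC)*Q* - FC
= (89/2 - 24)*41/10 - 36
= 41/2*41/10 - 36
= 1681/20 - 36 = 961/20

961/20


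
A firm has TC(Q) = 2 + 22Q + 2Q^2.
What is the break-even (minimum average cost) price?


AC(Q) = 2/Q + 22 + 2Q
To minimize: dAC/dQ = -2/Q^2 + 2 = 0
Q^2 = 2/2 = 1
Q* = 1
Min AC = 2/1 + 22 + 2*1
Min AC = 2 + 22 + 2 = 26

26


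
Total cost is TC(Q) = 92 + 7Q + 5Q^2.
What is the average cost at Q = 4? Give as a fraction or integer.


TC(4) = 92 + 7*4 + 5*4^2
TC(4) = 92 + 28 + 80 = 200
AC = TC/Q = 200/4 = 50

50


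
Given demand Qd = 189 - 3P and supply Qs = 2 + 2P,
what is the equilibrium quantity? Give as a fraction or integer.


First find equilibrium price:
189 - 3P = 2 + 2P
P* = 187/5 = 187/5
Then substitute into demand:
Q* = 189 - 3 * 187/5 = 384/5

384/5


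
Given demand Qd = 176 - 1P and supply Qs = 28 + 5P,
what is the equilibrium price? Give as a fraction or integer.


At equilibrium, Qd = Qs.
176 - 1P = 28 + 5P
176 - 28 = 1P + 5P
148 = 6P
P* = 148/6 = 74/3

74/3


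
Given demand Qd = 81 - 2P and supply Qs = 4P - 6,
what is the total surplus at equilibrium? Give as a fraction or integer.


Find equilibrium: 81 - 2P = 4P - 6
81 + 6 = 6P
P* = 87/6 = 29/2
Q* = 4*29/2 - 6 = 52
Inverse demand: P = 81/2 - Q/2, so P_max = 81/2
Inverse supply: P = 3/2 + Q/4, so P_min = 3/2
CS = (1/2) * 52 * (81/2 - 29/2) = 676
PS = (1/2) * 52 * (29/2 - 3/2) = 338
TS = CS + PS = 676 + 338 = 1014

1014


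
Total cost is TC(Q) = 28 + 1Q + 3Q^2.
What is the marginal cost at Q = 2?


MC = dTC/dQ = 1 + 2*3*Q
At Q = 2:
MC = 1 + 6*2
MC = 1 + 12 = 13

13


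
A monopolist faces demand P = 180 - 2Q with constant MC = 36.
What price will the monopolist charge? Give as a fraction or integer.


MR = 180 - 4Q
Set MR = MC: 180 - 4Q = 36
Q* = 36
Substitute into demand:
P* = 180 - 2*36 = 108

108


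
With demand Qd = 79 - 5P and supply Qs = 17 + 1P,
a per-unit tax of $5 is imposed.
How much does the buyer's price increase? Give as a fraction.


With a per-unit tax, the buyer's price increase depends on relative slopes.
Supply slope: d = 1, Demand slope: b = 5
Buyer's price increase = d * tax / (b + d)
= 1 * 5 / (5 + 1)
= 5 / 6 = 5/6

5/6


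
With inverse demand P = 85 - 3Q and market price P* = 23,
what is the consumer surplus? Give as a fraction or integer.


Maximum willingness to pay (at Q=0): P_max = 85
Quantity demanded at P* = 23:
Q* = (85 - 23)/3 = 62/3
CS = (1/2) * Q* * (P_max - P*)
CS = (1/2) * 62/3 * (85 - 23)
CS = (1/2) * 62/3 * 62 = 1922/3

1922/3


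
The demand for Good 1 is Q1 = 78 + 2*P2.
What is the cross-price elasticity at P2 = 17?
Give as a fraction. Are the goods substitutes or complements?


dQ1/dP2 = 2
At P2 = 17: Q1 = 78 + 2*17 = 112
Exy = (dQ1/dP2)(P2/Q1) = 2 * 17 / 112 = 17/56
Since Exy > 0, the goods are substitutes.

17/56 (substitutes)


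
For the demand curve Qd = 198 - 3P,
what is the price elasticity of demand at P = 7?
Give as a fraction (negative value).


dQ/dP = -3
At P = 7: Q = 198 - 3*7 = 177
E = (dQ/dP)(P/Q) = (-3)(7/177) = -7/59

-7/59


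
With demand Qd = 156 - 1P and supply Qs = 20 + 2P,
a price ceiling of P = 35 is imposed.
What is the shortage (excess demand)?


At P = 35:
Qd = 156 - 1*35 = 121
Qs = 20 + 2*35 = 90
Shortage = Qd - Qs = 121 - 90 = 31

31


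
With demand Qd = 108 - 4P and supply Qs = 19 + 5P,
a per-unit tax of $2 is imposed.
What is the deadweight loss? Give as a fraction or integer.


Pre-tax equilibrium quantity: Q* = 616/9
Post-tax equilibrium quantity: Q_tax = 64
Reduction in quantity: Q* - Q_tax = 40/9
DWL = (1/2) * tax * (Q* - Q_tax)
DWL = (1/2) * 2 * 40/9 = 40/9

40/9


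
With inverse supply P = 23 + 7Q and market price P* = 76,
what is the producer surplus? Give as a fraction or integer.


Minimum supply price (at Q=0): P_min = 23
Quantity supplied at P* = 76:
Q* = (76 - 23)/7 = 53/7
PS = (1/2) * Q* * (P* - P_min)
PS = (1/2) * 53/7 * (76 - 23)
PS = (1/2) * 53/7 * 53 = 2809/14

2809/14


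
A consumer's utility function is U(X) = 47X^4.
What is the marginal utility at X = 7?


MU = dU/dX = 47*4*X^(4-1)
MU = 188*X^3
At X = 7:
MU = 188 * 7^3
MU = 188 * 343 = 64484

64484


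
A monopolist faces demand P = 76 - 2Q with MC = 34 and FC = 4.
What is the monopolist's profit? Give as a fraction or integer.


MR = MC: 76 - 4Q = 34
Q* = 21/2
P* = 76 - 2*21/2 = 55
Profit = (P* - MC)*Q* - FC
= (55 - 34)*21/2 - 4
= 21*21/2 - 4
= 441/2 - 4 = 433/2

433/2


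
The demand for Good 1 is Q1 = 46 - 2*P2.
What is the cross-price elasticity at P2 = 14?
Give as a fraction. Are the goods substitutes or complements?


dQ1/dP2 = -2
At P2 = 14: Q1 = 46 - 2*14 = 18
Exy = (dQ1/dP2)(P2/Q1) = -2 * 14 / 18 = -14/9
Since Exy < 0, the goods are complements.

-14/9 (complements)


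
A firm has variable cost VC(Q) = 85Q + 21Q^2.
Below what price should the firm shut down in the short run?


AVC(Q) = VC(Q)/Q = 85 + 21Q
AVC is increasing in Q, so minimum AVC is at Q -> 0+.
Min AVC = 85
The firm should shut down if P < 85.

85


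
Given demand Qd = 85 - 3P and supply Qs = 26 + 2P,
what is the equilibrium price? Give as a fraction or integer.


At equilibrium, Qd = Qs.
85 - 3P = 26 + 2P
85 - 26 = 3P + 2P
59 = 5P
P* = 59/5 = 59/5

59/5


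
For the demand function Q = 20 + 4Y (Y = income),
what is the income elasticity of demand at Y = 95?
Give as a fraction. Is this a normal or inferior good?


dQ/dY = 4
At Y = 95: Q = 20 + 4*95 = 400
Ey = (dQ/dY)(Y/Q) = 4 * 95 / 400 = 19/20
Since Ey > 0, this is a normal good.

19/20 (normal good)


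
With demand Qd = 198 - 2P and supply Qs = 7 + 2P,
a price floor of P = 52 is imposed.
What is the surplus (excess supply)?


At P = 52:
Qd = 198 - 2*52 = 94
Qs = 7 + 2*52 = 111
Surplus = Qs - Qd = 111 - 94 = 17

17


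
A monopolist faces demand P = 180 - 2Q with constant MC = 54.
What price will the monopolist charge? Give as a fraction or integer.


MR = 180 - 4Q
Set MR = MC: 180 - 4Q = 54
Q* = 63/2
Substitute into demand:
P* = 180 - 2*63/2 = 117

117


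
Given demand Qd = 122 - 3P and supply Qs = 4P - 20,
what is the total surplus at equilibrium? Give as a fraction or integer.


Find equilibrium: 122 - 3P = 4P - 20
122 + 20 = 7P
P* = 142/7 = 142/7
Q* = 4*142/7 - 20 = 428/7
Inverse demand: P = 122/3 - Q/3, so P_max = 122/3
Inverse supply: P = 5 + Q/4, so P_min = 5
CS = (1/2) * 428/7 * (122/3 - 142/7) = 91592/147
PS = (1/2) * 428/7 * (142/7 - 5) = 22898/49
TS = CS + PS = 91592/147 + 22898/49 = 22898/21

22898/21


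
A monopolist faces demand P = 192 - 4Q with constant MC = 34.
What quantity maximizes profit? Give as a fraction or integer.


TR = P*Q = (192 - 4Q)Q = 192Q - 4Q^2
MR = dTR/dQ = 192 - 8Q
Set MR = MC:
192 - 8Q = 34
158 = 8Q
Q* = 158/8 = 79/4

79/4


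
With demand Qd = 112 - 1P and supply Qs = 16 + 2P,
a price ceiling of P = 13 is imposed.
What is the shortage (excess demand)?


At P = 13:
Qd = 112 - 1*13 = 99
Qs = 16 + 2*13 = 42
Shortage = Qd - Qs = 99 - 42 = 57

57


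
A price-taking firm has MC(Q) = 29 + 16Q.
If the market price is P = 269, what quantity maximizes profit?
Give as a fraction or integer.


In perfect competition, profit is maximized where P = MC.
269 = 29 + 16Q
240 = 16Q
Q* = 240/16 = 15

15


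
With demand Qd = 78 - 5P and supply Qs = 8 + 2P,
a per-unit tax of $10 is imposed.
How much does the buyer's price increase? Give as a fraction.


With a per-unit tax, the buyer's price increase depends on relative slopes.
Supply slope: d = 2, Demand slope: b = 5
Buyer's price increase = d * tax / (b + d)
= 2 * 10 / (5 + 2)
= 20 / 7 = 20/7

20/7


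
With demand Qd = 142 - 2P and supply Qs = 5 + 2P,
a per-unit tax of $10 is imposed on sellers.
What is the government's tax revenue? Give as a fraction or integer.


With tax on sellers, new supply: Qs' = 5 + 2(P - 10)
= 2P - 15
New equilibrium quantity:
Q_new = 127/2
Tax revenue = tax * Q_new = 10 * 127/2 = 635

635


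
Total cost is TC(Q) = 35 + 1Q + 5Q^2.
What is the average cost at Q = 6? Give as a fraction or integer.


TC(6) = 35 + 1*6 + 5*6^2
TC(6) = 35 + 6 + 180 = 221
AC = TC/Q = 221/6 = 221/6

221/6


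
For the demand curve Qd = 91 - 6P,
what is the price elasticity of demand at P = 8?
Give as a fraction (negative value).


dQ/dP = -6
At P = 8: Q = 91 - 6*8 = 43
E = (dQ/dP)(P/Q) = (-6)(8/43) = -48/43

-48/43


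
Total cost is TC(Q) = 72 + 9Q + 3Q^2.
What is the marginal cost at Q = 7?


MC = dTC/dQ = 9 + 2*3*Q
At Q = 7:
MC = 9 + 6*7
MC = 9 + 42 = 51

51


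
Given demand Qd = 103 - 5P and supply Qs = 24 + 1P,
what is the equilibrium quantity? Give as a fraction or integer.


First find equilibrium price:
103 - 5P = 24 + 1P
P* = 79/6 = 79/6
Then substitute into demand:
Q* = 103 - 5 * 79/6 = 223/6

223/6


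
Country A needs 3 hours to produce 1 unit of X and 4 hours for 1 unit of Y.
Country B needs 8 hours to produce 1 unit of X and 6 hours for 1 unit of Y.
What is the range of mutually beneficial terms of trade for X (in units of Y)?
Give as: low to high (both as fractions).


Opportunity cost of X for Country A = hours_X / hours_Y = 3/4 = 3/4 units of Y
Opportunity cost of X for Country B = hours_X / hours_Y = 8/6 = 4/3 units of Y
Terms of trade must be between the two opportunity costs.
Range: 3/4 to 4/3

3/4 to 4/3


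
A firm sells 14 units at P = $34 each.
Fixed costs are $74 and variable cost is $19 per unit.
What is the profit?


Total Revenue = P * Q = 34 * 14 = $476
Total Cost = FC + VC*Q = 74 + 19*14 = $340
Profit = TR - TC = 476 - 340 = $136

$136


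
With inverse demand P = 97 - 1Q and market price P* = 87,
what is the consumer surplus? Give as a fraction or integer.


Maximum willingness to pay (at Q=0): P_max = 97
Quantity demanded at P* = 87:
Q* = (97 - 87)/1 = 10
CS = (1/2) * Q* * (P_max - P*)
CS = (1/2) * 10 * (97 - 87)
CS = (1/2) * 10 * 10 = 50

50


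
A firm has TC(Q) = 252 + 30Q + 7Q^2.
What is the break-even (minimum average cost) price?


AC(Q) = 252/Q + 30 + 7Q
To minimize: dAC/dQ = -252/Q^2 + 7 = 0
Q^2 = 252/7 = 36
Q* = 6
Min AC = 252/6 + 30 + 7*6
Min AC = 42 + 30 + 42 = 114

114


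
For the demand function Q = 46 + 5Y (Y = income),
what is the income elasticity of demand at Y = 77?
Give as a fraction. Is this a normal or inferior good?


dQ/dY = 5
At Y = 77: Q = 46 + 5*77 = 431
Ey = (dQ/dY)(Y/Q) = 5 * 77 / 431 = 385/431
Since Ey > 0, this is a normal good.

385/431 (normal good)


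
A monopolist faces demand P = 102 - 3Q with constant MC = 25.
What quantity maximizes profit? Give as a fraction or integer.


TR = P*Q = (102 - 3Q)Q = 102Q - 3Q^2
MR = dTR/dQ = 102 - 6Q
Set MR = MC:
102 - 6Q = 25
77 = 6Q
Q* = 77/6 = 77/6

77/6


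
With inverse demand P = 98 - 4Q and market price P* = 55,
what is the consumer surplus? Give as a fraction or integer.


Maximum willingness to pay (at Q=0): P_max = 98
Quantity demanded at P* = 55:
Q* = (98 - 55)/4 = 43/4
CS = (1/2) * Q* * (P_max - P*)
CS = (1/2) * 43/4 * (98 - 55)
CS = (1/2) * 43/4 * 43 = 1849/8

1849/8


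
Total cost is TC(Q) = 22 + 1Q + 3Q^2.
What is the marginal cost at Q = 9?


MC = dTC/dQ = 1 + 2*3*Q
At Q = 9:
MC = 1 + 6*9
MC = 1 + 54 = 55

55


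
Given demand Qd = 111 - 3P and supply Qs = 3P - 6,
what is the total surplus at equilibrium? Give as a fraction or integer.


Find equilibrium: 111 - 3P = 3P - 6
111 + 6 = 6P
P* = 117/6 = 39/2
Q* = 3*39/2 - 6 = 105/2
Inverse demand: P = 37 - Q/3, so P_max = 37
Inverse supply: P = 2 + Q/3, so P_min = 2
CS = (1/2) * 105/2 * (37 - 39/2) = 3675/8
PS = (1/2) * 105/2 * (39/2 - 2) = 3675/8
TS = CS + PS = 3675/8 + 3675/8 = 3675/4

3675/4


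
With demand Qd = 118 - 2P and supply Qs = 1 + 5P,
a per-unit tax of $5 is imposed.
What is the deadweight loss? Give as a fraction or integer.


Pre-tax equilibrium quantity: Q* = 592/7
Post-tax equilibrium quantity: Q_tax = 542/7
Reduction in quantity: Q* - Q_tax = 50/7
DWL = (1/2) * tax * (Q* - Q_tax)
DWL = (1/2) * 5 * 50/7 = 125/7

125/7


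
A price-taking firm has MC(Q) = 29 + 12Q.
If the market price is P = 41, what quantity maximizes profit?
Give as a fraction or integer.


In perfect competition, profit is maximized where P = MC.
41 = 29 + 12Q
12 = 12Q
Q* = 12/12 = 1

1


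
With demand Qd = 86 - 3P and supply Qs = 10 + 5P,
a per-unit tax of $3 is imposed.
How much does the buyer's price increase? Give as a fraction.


With a per-unit tax, the buyer's price increase depends on relative slopes.
Supply slope: d = 5, Demand slope: b = 3
Buyer's price increase = d * tax / (b + d)
= 5 * 3 / (3 + 5)
= 15 / 8 = 15/8

15/8


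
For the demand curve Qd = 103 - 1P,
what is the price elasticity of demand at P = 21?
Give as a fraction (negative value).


dQ/dP = -1
At P = 21: Q = 103 - 1*21 = 82
E = (dQ/dP)(P/Q) = (-1)(21/82) = -21/82

-21/82


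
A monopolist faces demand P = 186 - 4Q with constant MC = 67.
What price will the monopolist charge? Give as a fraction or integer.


MR = 186 - 8Q
Set MR = MC: 186 - 8Q = 67
Q* = 119/8
Substitute into demand:
P* = 186 - 4*119/8 = 253/2

253/2


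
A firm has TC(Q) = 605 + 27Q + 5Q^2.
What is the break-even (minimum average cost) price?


AC(Q) = 605/Q + 27 + 5Q
To minimize: dAC/dQ = -605/Q^2 + 5 = 0
Q^2 = 605/5 = 121
Q* = 11
Min AC = 605/11 + 27 + 5*11
Min AC = 55 + 27 + 55 = 137

137


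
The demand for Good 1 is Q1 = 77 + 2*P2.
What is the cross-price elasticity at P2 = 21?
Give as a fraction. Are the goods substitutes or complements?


dQ1/dP2 = 2
At P2 = 21: Q1 = 77 + 2*21 = 119
Exy = (dQ1/dP2)(P2/Q1) = 2 * 21 / 119 = 6/17
Since Exy > 0, the goods are substitutes.

6/17 (substitutes)


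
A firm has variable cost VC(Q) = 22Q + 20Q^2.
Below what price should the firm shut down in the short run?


AVC(Q) = VC(Q)/Q = 22 + 20Q
AVC is increasing in Q, so minimum AVC is at Q -> 0+.
Min AVC = 22
The firm should shut down if P < 22.

22


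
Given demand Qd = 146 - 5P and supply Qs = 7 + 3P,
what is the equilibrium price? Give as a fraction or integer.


At equilibrium, Qd = Qs.
146 - 5P = 7 + 3P
146 - 7 = 5P + 3P
139 = 8P
P* = 139/8 = 139/8

139/8


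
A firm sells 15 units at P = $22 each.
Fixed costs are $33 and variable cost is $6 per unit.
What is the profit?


Total Revenue = P * Q = 22 * 15 = $330
Total Cost = FC + VC*Q = 33 + 6*15 = $123
Profit = TR - TC = 330 - 123 = $207

$207


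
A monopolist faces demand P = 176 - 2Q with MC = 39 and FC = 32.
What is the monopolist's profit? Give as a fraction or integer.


MR = MC: 176 - 4Q = 39
Q* = 137/4
P* = 176 - 2*137/4 = 215/2
Profit = (P* - MC)*Q* - FC
= (215/2 - 39)*137/4 - 32
= 137/2*137/4 - 32
= 18769/8 - 32 = 18513/8

18513/8


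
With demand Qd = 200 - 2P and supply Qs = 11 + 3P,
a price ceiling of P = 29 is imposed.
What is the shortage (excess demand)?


At P = 29:
Qd = 200 - 2*29 = 142
Qs = 11 + 3*29 = 98
Shortage = Qd - Qs = 142 - 98 = 44

44


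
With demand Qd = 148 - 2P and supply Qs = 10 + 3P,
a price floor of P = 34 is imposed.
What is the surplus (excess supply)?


At P = 34:
Qd = 148 - 2*34 = 80
Qs = 10 + 3*34 = 112
Surplus = Qs - Qd = 112 - 80 = 32

32


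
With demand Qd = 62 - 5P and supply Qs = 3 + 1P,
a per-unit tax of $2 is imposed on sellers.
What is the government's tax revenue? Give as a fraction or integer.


With tax on sellers, new supply: Qs' = 3 + 1(P - 2)
= 1 + 1P
New equilibrium quantity:
Q_new = 67/6
Tax revenue = tax * Q_new = 2 * 67/6 = 67/3

67/3


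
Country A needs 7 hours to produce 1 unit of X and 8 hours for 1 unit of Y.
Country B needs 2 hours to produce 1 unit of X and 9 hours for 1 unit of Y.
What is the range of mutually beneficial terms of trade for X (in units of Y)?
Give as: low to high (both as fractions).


Opportunity cost of X for Country A = hours_X / hours_Y = 7/8 = 7/8 units of Y
Opportunity cost of X for Country B = hours_X / hours_Y = 2/9 = 2/9 units of Y
Terms of trade must be between the two opportunity costs.
Range: 2/9 to 7/8

2/9 to 7/8


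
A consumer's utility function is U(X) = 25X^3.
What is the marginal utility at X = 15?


MU = dU/dX = 25*3*X^(3-1)
MU = 75*X^2
At X = 15:
MU = 75 * 15^2
MU = 75 * 225 = 16875

16875


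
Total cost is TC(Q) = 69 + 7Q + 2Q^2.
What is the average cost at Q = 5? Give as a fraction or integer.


TC(5) = 69 + 7*5 + 2*5^2
TC(5) = 69 + 35 + 50 = 154
AC = TC/Q = 154/5 = 154/5

154/5


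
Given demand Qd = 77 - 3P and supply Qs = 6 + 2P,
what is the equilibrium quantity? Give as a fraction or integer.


First find equilibrium price:
77 - 3P = 6 + 2P
P* = 71/5 = 71/5
Then substitute into demand:
Q* = 77 - 3 * 71/5 = 172/5

172/5


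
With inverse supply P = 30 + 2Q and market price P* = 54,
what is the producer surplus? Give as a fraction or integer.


Minimum supply price (at Q=0): P_min = 30
Quantity supplied at P* = 54:
Q* = (54 - 30)/2 = 12
PS = (1/2) * Q* * (P* - P_min)
PS = (1/2) * 12 * (54 - 30)
PS = (1/2) * 12 * 24 = 144

144


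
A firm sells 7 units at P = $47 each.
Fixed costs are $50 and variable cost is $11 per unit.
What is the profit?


Total Revenue = P * Q = 47 * 7 = $329
Total Cost = FC + VC*Q = 50 + 11*7 = $127
Profit = TR - TC = 329 - 127 = $202

$202


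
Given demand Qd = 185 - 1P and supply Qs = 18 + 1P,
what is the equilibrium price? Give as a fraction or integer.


At equilibrium, Qd = Qs.
185 - 1P = 18 + 1P
185 - 18 = 1P + 1P
167 = 2P
P* = 167/2 = 167/2

167/2


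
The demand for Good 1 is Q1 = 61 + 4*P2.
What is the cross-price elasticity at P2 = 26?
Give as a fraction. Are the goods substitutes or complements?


dQ1/dP2 = 4
At P2 = 26: Q1 = 61 + 4*26 = 165
Exy = (dQ1/dP2)(P2/Q1) = 4 * 26 / 165 = 104/165
Since Exy > 0, the goods are substitutes.

104/165 (substitutes)


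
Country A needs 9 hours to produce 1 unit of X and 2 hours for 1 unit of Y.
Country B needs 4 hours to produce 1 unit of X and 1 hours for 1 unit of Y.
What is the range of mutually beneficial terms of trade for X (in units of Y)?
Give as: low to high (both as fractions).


Opportunity cost of X for Country A = hours_X / hours_Y = 9/2 = 9/2 units of Y
Opportunity cost of X for Country B = hours_X / hours_Y = 4/1 = 4 units of Y
Terms of trade must be between the two opportunity costs.
Range: 4 to 9/2

4 to 9/2


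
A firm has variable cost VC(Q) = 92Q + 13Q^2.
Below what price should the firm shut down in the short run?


AVC(Q) = VC(Q)/Q = 92 + 13Q
AVC is increasing in Q, so minimum AVC is at Q -> 0+.
Min AVC = 92
The firm should shut down if P < 92.

92


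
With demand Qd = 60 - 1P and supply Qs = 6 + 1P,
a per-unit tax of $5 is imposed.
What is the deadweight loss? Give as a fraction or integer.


Pre-tax equilibrium quantity: Q* = 33
Post-tax equilibrium quantity: Q_tax = 61/2
Reduction in quantity: Q* - Q_tax = 5/2
DWL = (1/2) * tax * (Q* - Q_tax)
DWL = (1/2) * 5 * 5/2 = 25/4

25/4


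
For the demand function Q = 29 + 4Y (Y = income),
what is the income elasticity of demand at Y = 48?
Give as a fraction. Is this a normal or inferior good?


dQ/dY = 4
At Y = 48: Q = 29 + 4*48 = 221
Ey = (dQ/dY)(Y/Q) = 4 * 48 / 221 = 192/221
Since Ey > 0, this is a normal good.

192/221 (normal good)


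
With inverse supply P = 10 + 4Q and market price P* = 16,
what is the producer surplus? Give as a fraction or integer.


Minimum supply price (at Q=0): P_min = 10
Quantity supplied at P* = 16:
Q* = (16 - 10)/4 = 3/2
PS = (1/2) * Q* * (P* - P_min)
PS = (1/2) * 3/2 * (16 - 10)
PS = (1/2) * 3/2 * 6 = 9/2

9/2


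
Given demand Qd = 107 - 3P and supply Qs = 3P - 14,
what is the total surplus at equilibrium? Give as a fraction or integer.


Find equilibrium: 107 - 3P = 3P - 14
107 + 14 = 6P
P* = 121/6 = 121/6
Q* = 3*121/6 - 14 = 93/2
Inverse demand: P = 107/3 - Q/3, so P_max = 107/3
Inverse supply: P = 14/3 + Q/3, so P_min = 14/3
CS = (1/2) * 93/2 * (107/3 - 121/6) = 2883/8
PS = (1/2) * 93/2 * (121/6 - 14/3) = 2883/8
TS = CS + PS = 2883/8 + 2883/8 = 2883/4

2883/4


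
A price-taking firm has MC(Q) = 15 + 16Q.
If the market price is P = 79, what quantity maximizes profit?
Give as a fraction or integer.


In perfect competition, profit is maximized where P = MC.
79 = 15 + 16Q
64 = 16Q
Q* = 64/16 = 4

4


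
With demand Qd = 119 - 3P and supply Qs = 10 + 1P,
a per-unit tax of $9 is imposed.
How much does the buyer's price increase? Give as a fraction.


With a per-unit tax, the buyer's price increase depends on relative slopes.
Supply slope: d = 1, Demand slope: b = 3
Buyer's price increase = d * tax / (b + d)
= 1 * 9 / (3 + 1)
= 9 / 4 = 9/4

9/4


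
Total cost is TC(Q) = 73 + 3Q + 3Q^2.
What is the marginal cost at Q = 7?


MC = dTC/dQ = 3 + 2*3*Q
At Q = 7:
MC = 3 + 6*7
MC = 3 + 42 = 45

45


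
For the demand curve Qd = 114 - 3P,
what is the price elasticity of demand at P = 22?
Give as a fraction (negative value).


dQ/dP = -3
At P = 22: Q = 114 - 3*22 = 48
E = (dQ/dP)(P/Q) = (-3)(22/48) = -11/8

-11/8


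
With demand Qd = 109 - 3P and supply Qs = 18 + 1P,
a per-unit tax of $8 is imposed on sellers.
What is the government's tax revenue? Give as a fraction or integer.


With tax on sellers, new supply: Qs' = 18 + 1(P - 8)
= 10 + 1P
New equilibrium quantity:
Q_new = 139/4
Tax revenue = tax * Q_new = 8 * 139/4 = 278

278


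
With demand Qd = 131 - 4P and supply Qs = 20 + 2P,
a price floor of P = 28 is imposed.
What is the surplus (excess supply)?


At P = 28:
Qd = 131 - 4*28 = 19
Qs = 20 + 2*28 = 76
Surplus = Qs - Qd = 76 - 19 = 57

57


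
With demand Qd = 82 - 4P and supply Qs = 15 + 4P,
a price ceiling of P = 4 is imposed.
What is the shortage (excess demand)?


At P = 4:
Qd = 82 - 4*4 = 66
Qs = 15 + 4*4 = 31
Shortage = Qd - Qs = 66 - 31 = 35

35


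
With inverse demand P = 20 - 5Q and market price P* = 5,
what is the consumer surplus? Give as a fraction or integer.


Maximum willingness to pay (at Q=0): P_max = 20
Quantity demanded at P* = 5:
Q* = (20 - 5)/5 = 3
CS = (1/2) * Q* * (P_max - P*)
CS = (1/2) * 3 * (20 - 5)
CS = (1/2) * 3 * 15 = 45/2

45/2


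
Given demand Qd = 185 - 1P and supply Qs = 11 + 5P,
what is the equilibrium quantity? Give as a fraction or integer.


First find equilibrium price:
185 - 1P = 11 + 5P
P* = 174/6 = 29
Then substitute into demand:
Q* = 185 - 1 * 29 = 156

156


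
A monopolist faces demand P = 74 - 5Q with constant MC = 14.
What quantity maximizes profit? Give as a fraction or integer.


TR = P*Q = (74 - 5Q)Q = 74Q - 5Q^2
MR = dTR/dQ = 74 - 10Q
Set MR = MC:
74 - 10Q = 14
60 = 10Q
Q* = 60/10 = 6

6


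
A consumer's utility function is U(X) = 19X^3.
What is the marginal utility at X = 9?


MU = dU/dX = 19*3*X^(3-1)
MU = 57*X^2
At X = 9:
MU = 57 * 9^2
MU = 57 * 81 = 4617

4617


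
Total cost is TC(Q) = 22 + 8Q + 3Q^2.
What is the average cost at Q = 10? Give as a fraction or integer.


TC(10) = 22 + 8*10 + 3*10^2
TC(10) = 22 + 80 + 300 = 402
AC = TC/Q = 402/10 = 201/5

201/5


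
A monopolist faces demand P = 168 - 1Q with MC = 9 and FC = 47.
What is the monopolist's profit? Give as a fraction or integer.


MR = MC: 168 - 2Q = 9
Q* = 159/2
P* = 168 - 1*159/2 = 177/2
Profit = (P* - MC)*Q* - FC
= (177/2 - 9)*159/2 - 47
= 159/2*159/2 - 47
= 25281/4 - 47 = 25093/4

25093/4


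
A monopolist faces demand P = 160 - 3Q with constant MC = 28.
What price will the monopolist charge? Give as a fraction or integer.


MR = 160 - 6Q
Set MR = MC: 160 - 6Q = 28
Q* = 22
Substitute into demand:
P* = 160 - 3*22 = 94

94


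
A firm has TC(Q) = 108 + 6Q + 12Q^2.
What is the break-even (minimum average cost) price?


AC(Q) = 108/Q + 6 + 12Q
To minimize: dAC/dQ = -108/Q^2 + 12 = 0
Q^2 = 108/12 = 9
Q* = 3
Min AC = 108/3 + 6 + 12*3
Min AC = 36 + 6 + 36 = 78

78


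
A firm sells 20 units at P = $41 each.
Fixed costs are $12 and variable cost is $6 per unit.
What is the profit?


Total Revenue = P * Q = 41 * 20 = $820
Total Cost = FC + VC*Q = 12 + 6*20 = $132
Profit = TR - TC = 820 - 132 = $688

$688


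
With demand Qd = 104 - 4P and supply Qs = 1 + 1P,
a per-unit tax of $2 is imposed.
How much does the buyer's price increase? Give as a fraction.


With a per-unit tax, the buyer's price increase depends on relative slopes.
Supply slope: d = 1, Demand slope: b = 4
Buyer's price increase = d * tax / (b + d)
= 1 * 2 / (4 + 1)
= 2 / 5 = 2/5

2/5


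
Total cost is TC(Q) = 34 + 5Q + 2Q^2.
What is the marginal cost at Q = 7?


MC = dTC/dQ = 5 + 2*2*Q
At Q = 7:
MC = 5 + 4*7
MC = 5 + 28 = 33

33


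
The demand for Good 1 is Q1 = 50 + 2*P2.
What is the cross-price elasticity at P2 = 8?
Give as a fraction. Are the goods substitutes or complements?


dQ1/dP2 = 2
At P2 = 8: Q1 = 50 + 2*8 = 66
Exy = (dQ1/dP2)(P2/Q1) = 2 * 8 / 66 = 8/33
Since Exy > 0, the goods are substitutes.

8/33 (substitutes)


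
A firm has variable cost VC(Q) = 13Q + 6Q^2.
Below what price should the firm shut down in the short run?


AVC(Q) = VC(Q)/Q = 13 + 6Q
AVC is increasing in Q, so minimum AVC is at Q -> 0+.
Min AVC = 13
The firm should shut down if P < 13.

13


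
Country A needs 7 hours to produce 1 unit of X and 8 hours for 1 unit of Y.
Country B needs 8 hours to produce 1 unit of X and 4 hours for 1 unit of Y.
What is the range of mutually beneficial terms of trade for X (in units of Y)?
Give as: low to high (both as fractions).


Opportunity cost of X for Country A = hours_X / hours_Y = 7/8 = 7/8 units of Y
Opportunity cost of X for Country B = hours_X / hours_Y = 8/4 = 2 units of Y
Terms of trade must be between the two opportunity costs.
Range: 7/8 to 2

7/8 to 2


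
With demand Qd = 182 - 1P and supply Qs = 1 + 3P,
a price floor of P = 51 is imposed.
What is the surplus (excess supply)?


At P = 51:
Qd = 182 - 1*51 = 131
Qs = 1 + 3*51 = 154
Surplus = Qs - Qd = 154 - 131 = 23

23


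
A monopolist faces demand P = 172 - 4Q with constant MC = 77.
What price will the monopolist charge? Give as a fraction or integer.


MR = 172 - 8Q
Set MR = MC: 172 - 8Q = 77
Q* = 95/8
Substitute into demand:
P* = 172 - 4*95/8 = 249/2

249/2


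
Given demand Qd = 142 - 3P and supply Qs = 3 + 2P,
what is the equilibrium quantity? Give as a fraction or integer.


First find equilibrium price:
142 - 3P = 3 + 2P
P* = 139/5 = 139/5
Then substitute into demand:
Q* = 142 - 3 * 139/5 = 293/5

293/5


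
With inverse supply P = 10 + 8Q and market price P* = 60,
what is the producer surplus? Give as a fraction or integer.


Minimum supply price (at Q=0): P_min = 10
Quantity supplied at P* = 60:
Q* = (60 - 10)/8 = 25/4
PS = (1/2) * Q* * (P* - P_min)
PS = (1/2) * 25/4 * (60 - 10)
PS = (1/2) * 25/4 * 50 = 625/4

625/4


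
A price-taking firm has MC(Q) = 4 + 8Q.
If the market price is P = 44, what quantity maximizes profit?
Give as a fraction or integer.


In perfect competition, profit is maximized where P = MC.
44 = 4 + 8Q
40 = 8Q
Q* = 40/8 = 5

5


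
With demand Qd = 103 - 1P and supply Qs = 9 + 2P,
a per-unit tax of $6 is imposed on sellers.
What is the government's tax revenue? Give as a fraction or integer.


With tax on sellers, new supply: Qs' = 9 + 2(P - 6)
= 2P - 3
New equilibrium quantity:
Q_new = 203/3
Tax revenue = tax * Q_new = 6 * 203/3 = 406

406


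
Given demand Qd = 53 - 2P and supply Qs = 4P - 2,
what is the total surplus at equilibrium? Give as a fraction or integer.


Find equilibrium: 53 - 2P = 4P - 2
53 + 2 = 6P
P* = 55/6 = 55/6
Q* = 4*55/6 - 2 = 104/3
Inverse demand: P = 53/2 - Q/2, so P_max = 53/2
Inverse supply: P = 1/2 + Q/4, so P_min = 1/2
CS = (1/2) * 104/3 * (53/2 - 55/6) = 2704/9
PS = (1/2) * 104/3 * (55/6 - 1/2) = 1352/9
TS = CS + PS = 2704/9 + 1352/9 = 1352/3

1352/3


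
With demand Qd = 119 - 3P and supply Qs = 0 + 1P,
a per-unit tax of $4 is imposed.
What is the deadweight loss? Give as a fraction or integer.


Pre-tax equilibrium quantity: Q* = 119/4
Post-tax equilibrium quantity: Q_tax = 107/4
Reduction in quantity: Q* - Q_tax = 3
DWL = (1/2) * tax * (Q* - Q_tax)
DWL = (1/2) * 4 * 3 = 6

6


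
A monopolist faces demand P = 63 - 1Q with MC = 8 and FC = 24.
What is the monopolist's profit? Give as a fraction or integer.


MR = MC: 63 - 2Q = 8
Q* = 55/2
P* = 63 - 1*55/2 = 71/2
Profit = (P* - MC)*Q* - FC
= (71/2 - 8)*55/2 - 24
= 55/2*55/2 - 24
= 3025/4 - 24 = 2929/4

2929/4


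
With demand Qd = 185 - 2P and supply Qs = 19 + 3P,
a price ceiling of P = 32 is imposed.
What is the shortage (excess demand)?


At P = 32:
Qd = 185 - 2*32 = 121
Qs = 19 + 3*32 = 115
Shortage = Qd - Qs = 121 - 115 = 6

6


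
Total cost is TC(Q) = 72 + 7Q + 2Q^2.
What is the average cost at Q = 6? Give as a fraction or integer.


TC(6) = 72 + 7*6 + 2*6^2
TC(6) = 72 + 42 + 72 = 186
AC = TC/Q = 186/6 = 31

31


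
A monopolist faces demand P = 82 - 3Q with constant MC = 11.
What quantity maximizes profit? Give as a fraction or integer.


TR = P*Q = (82 - 3Q)Q = 82Q - 3Q^2
MR = dTR/dQ = 82 - 6Q
Set MR = MC:
82 - 6Q = 11
71 = 6Q
Q* = 71/6 = 71/6

71/6


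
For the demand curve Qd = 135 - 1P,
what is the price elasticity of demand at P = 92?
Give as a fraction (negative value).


dQ/dP = -1
At P = 92: Q = 135 - 1*92 = 43
E = (dQ/dP)(P/Q) = (-1)(92/43) = -92/43

-92/43


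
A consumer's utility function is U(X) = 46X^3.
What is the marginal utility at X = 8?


MU = dU/dX = 46*3*X^(3-1)
MU = 138*X^2
At X = 8:
MU = 138 * 8^2
MU = 138 * 64 = 8832

8832


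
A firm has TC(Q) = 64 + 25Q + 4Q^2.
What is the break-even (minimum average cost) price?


AC(Q) = 64/Q + 25 + 4Q
To minimize: dAC/dQ = -64/Q^2 + 4 = 0
Q^2 = 64/4 = 16
Q* = 4
Min AC = 64/4 + 25 + 4*4
Min AC = 16 + 25 + 16 = 57

57


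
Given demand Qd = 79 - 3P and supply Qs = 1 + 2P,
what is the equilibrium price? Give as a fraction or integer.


At equilibrium, Qd = Qs.
79 - 3P = 1 + 2P
79 - 1 = 3P + 2P
78 = 5P
P* = 78/5 = 78/5

78/5


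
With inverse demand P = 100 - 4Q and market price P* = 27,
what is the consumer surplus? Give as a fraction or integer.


Maximum willingness to pay (at Q=0): P_max = 100
Quantity demanded at P* = 27:
Q* = (100 - 27)/4 = 73/4
CS = (1/2) * Q* * (P_max - P*)
CS = (1/2) * 73/4 * (100 - 27)
CS = (1/2) * 73/4 * 73 = 5329/8

5329/8


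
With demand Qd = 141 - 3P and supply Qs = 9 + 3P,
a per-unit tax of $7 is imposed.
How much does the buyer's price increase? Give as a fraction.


With a per-unit tax, the buyer's price increase depends on relative slopes.
Supply slope: d = 3, Demand slope: b = 3
Buyer's price increase = d * tax / (b + d)
= 3 * 7 / (3 + 3)
= 21 / 6 = 7/2

7/2


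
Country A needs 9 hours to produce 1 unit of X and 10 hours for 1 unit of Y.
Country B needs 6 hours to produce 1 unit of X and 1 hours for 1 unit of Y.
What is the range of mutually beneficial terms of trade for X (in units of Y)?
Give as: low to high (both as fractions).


Opportunity cost of X for Country A = hours_X / hours_Y = 9/10 = 9/10 units of Y
Opportunity cost of X for Country B = hours_X / hours_Y = 6/1 = 6 units of Y
Terms of trade must be between the two opportunity costs.
Range: 9/10 to 6

9/10 to 6


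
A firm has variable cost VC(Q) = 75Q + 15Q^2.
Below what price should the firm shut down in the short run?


AVC(Q) = VC(Q)/Q = 75 + 15Q
AVC is increasing in Q, so minimum AVC is at Q -> 0+.
Min AVC = 75
The firm should shut down if P < 75.

75


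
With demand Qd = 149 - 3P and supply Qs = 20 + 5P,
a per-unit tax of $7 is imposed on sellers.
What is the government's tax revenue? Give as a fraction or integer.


With tax on sellers, new supply: Qs' = 20 + 5(P - 7)
= 5P - 15
New equilibrium quantity:
Q_new = 175/2
Tax revenue = tax * Q_new = 7 * 175/2 = 1225/2

1225/2


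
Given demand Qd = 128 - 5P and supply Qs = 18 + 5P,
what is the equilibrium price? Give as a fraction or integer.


At equilibrium, Qd = Qs.
128 - 5P = 18 + 5P
128 - 18 = 5P + 5P
110 = 10P
P* = 110/10 = 11

11


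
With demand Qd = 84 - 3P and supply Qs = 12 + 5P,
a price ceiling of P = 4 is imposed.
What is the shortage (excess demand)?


At P = 4:
Qd = 84 - 3*4 = 72
Qs = 12 + 5*4 = 32
Shortage = Qd - Qs = 72 - 32 = 40

40


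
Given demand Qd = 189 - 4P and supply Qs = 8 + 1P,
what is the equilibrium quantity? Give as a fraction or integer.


First find equilibrium price:
189 - 4P = 8 + 1P
P* = 181/5 = 181/5
Then substitute into demand:
Q* = 189 - 4 * 181/5 = 221/5

221/5
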